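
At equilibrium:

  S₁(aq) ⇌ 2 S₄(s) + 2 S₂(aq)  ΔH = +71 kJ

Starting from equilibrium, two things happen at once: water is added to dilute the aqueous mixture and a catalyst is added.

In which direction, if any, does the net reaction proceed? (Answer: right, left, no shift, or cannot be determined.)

Dilution lowers every aqueous concentration by the same factor. Δn_aq = 2 − 1 = +1, so the system shifts toward the side with more dissolved moles — to the right.
A catalyst speeds both forward and reverse rates equally; it changes neither Q nor K — no shift from this change.
Only the nonzero effect(s) matter; the net shift is to the right.

right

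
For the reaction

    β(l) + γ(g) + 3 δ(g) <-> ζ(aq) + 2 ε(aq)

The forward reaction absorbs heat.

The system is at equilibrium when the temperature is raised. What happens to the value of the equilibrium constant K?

increases

K depends on temperature via the van 't Hoff relation. The forward reaction is endothermic, so raising T increases K.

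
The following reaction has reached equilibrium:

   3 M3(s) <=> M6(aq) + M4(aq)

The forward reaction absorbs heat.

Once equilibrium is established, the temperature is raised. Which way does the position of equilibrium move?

right

The forward reaction is endothermic. Raising T favours the endothermic direction — shift to the right.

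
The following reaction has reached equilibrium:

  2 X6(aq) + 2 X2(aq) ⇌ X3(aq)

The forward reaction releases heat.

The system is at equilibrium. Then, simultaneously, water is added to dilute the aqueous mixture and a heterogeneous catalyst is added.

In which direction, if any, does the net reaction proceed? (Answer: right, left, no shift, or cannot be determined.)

left

Dilution lowers every aqueous concentration by the same factor. Δn_aq = 1 − 4 = -3, so the system shifts toward the side with more dissolved moles — to the left.
A catalyst speeds both forward and reverse rates equally; it changes neither Q nor K — no shift from this change.
Only the nonzero effect(s) matter; the net shift is to the left.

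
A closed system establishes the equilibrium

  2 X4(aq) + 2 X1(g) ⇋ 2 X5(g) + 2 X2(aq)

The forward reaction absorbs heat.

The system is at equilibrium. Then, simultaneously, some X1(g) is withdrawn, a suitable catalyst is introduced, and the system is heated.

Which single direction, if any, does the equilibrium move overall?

cannot be determined

Removing X1 (g), a reactant, drives the reaction to the left.
A catalyst speeds both forward and reverse rates equally; it changes neither Q nor K — no shift from this change.
The forward reaction is endothermic. Raising T favours the endothermic direction — shift to the right.
The individual effects push in opposite directions; without quantitative information the net direction cannot be determined.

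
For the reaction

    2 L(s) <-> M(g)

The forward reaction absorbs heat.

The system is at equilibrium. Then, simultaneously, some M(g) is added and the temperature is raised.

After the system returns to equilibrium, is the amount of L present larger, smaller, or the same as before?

Adding M (g), a product, drives the reaction to the left.
The forward reaction is endothermic. Raising T favours the endothermic direction — shift to the right.
The two effects oppose each other, so the net shift — and hence the change in L — cannot be determined from the given information.

cannot be determined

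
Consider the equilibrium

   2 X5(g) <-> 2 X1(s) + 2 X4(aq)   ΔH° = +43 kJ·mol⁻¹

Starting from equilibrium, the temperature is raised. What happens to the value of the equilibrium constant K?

increases

K depends on temperature via the van 't Hoff relation. The forward reaction is endothermic, so raising T increases K.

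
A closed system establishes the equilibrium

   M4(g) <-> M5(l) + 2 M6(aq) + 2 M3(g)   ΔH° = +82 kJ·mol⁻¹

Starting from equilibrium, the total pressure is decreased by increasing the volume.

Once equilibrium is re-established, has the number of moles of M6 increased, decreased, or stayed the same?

increases

Gas moles: reactants 1, products 2 (Δn_gas = +1). Expansion shifts the system toward the side with more moles of gas — to the right.
The net shift is to the right. M6 is a product, so its amount increases.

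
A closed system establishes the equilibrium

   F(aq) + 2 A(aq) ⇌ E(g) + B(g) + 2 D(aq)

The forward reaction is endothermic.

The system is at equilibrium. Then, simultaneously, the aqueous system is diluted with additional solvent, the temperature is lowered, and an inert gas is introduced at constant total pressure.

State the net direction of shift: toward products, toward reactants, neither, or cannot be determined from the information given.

Dilution lowers every aqueous concentration by the same factor. Δn_aq = 2 − 3 = -1, so the system shifts toward the side with more dissolved moles — to the left.
The forward reaction is endothermic. Lowering T favours the exothermic direction — shift to the left.
Adding inert gas at constant total pressure expands the volume and lowers every reacting partial pressure. With Δn_gas = 2 − 0 = +2, Q moves away from K toward the side with fewer gas moles, so the system shifts toward the side with more gas moles — to the right.
The individual effects push in opposite directions; without quantitative information the net direction cannot be determined.

cannot be determined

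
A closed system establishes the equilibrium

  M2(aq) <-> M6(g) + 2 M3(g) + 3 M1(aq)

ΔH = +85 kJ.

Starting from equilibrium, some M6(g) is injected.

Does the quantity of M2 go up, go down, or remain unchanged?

Adding M6 (g), a product, drives the reaction to the left.
The net shift is to the left. M2 is a reactant, so its amount increases.

increases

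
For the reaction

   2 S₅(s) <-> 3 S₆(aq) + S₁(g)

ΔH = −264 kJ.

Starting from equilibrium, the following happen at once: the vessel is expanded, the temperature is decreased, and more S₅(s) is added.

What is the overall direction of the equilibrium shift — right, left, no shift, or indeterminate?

right

Gas moles: reactants 0, products 1 (Δn_gas = +1). Expansion shifts the system toward the side with more moles of gas — to the right.
The forward reaction is exothermic. Lowering T favours the exothermic direction — shift to the right.
S₅ is a pure solid; its activity is 1 regardless of amount, so Q is unaffected — no shift from this change.
Only the nonzero effect(s) matter; the net shift is to the right.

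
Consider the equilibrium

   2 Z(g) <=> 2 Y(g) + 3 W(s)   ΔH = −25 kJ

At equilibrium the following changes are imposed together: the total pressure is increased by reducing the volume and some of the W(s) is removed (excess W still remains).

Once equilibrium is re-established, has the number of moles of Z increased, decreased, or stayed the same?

Gas moles: reactants 2, products 2. Δn_gas = 0, so a volume change leaves Q equal to K — no shift from this change.
W is a pure solid; its activity is 1 regardless of amount, so Q is unaffected — no shift from this change.
No net shift occurs, so the amount of Z is unchanged.

unchanged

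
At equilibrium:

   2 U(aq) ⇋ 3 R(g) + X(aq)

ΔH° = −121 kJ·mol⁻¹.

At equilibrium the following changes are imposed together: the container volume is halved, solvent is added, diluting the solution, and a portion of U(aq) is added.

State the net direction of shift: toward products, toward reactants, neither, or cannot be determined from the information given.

Gas moles: reactants 0, products 3 (Δn_gas = +3). Compression shifts the system toward the side with fewer moles of gas — to the left.
Dilution lowers every aqueous concentration by the same factor. Δn_aq = 1 − 2 = -1, so the system shifts toward the side with more dissolved moles — to the left.
Adding U (aq), a reactant, drives the reaction to the right.
The individual effects push in opposite directions; without quantitative information the net direction cannot be determined.

cannot be determined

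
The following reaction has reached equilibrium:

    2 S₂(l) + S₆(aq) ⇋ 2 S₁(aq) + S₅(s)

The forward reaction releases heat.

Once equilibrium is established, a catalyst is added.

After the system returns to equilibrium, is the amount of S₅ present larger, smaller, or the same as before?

unchanged

A catalyst speeds both forward and reverse rates equally; it changes neither Q nor K — no shift from this change.
No net shift occurs, so the amount of S₅ is unchanged.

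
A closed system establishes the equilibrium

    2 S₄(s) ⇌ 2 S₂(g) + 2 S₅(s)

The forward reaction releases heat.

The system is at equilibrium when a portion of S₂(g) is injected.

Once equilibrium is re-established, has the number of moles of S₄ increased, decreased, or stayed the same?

Adding S₂ (g), a product, drives the reaction to the left.
The net shift is to the left. S₄ is a reactant, so its amount increases.

increases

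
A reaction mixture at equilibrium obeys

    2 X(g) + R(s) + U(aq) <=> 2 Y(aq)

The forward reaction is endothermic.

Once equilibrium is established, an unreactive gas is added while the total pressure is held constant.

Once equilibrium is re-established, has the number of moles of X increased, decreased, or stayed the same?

increases

Adding inert gas at constant total pressure expands the volume and lowers every reacting partial pressure. With Δn_gas = 0 − 2 = -2, Q moves away from K toward the side with fewer gas moles, so the system shifts toward the side with more gas moles — to the left.
The net shift is to the left. X is a reactant, so its amount increases.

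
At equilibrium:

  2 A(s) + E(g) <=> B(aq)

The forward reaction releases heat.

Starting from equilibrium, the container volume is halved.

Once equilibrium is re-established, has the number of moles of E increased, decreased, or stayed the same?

decreases

Gas moles: reactants 1, products 0 (Δn_gas = -1). Compression shifts the system toward the side with fewer moles of gas — to the right.
The net shift is to the right. E is a reactant, so its amount decreases.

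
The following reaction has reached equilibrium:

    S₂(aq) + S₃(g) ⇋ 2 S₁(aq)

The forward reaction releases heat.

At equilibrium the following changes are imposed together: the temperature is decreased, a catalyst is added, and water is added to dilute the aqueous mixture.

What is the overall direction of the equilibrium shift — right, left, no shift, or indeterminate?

The forward reaction is exothermic. Lowering T favours the exothermic direction — shift to the right.
A catalyst speeds both forward and reverse rates equally; it changes neither Q nor K — no shift from this change.
Dilution lowers every aqueous concentration by the same factor. Δn_aq = 2 − 1 = +1, so the system shifts toward the side with more dissolved moles — to the right.
Only the nonzero effect(s) matter; the net shift is to the right.

right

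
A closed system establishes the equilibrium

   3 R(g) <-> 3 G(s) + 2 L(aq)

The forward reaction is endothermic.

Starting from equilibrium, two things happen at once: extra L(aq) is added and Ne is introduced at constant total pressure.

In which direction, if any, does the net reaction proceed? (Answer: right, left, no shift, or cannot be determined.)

left

Adding L (aq), a product, drives the reaction to the left.
Adding inert gas at constant total pressure expands the volume and lowers every reacting partial pressure. With Δn_gas = 0 − 3 = -3, Q moves away from K toward the side with fewer gas moles, so the system shifts toward the side with more gas moles — to the left.
All effects act in the same direction — net shift to the left.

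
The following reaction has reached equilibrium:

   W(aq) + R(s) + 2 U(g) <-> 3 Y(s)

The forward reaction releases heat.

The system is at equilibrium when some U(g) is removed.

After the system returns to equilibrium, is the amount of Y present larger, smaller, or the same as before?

Removing U (g), a reactant, drives the reaction to the left.
The net shift is to the left. Y is a product, so its amount decreases.

decreases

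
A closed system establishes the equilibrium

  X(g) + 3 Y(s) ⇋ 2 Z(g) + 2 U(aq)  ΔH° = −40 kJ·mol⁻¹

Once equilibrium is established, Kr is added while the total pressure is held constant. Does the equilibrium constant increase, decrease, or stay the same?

unchanged

The equilibrium constant depends only on temperature. This perturbation may move the position of equilibrium, but since T is unchanged, K itself is unchanged.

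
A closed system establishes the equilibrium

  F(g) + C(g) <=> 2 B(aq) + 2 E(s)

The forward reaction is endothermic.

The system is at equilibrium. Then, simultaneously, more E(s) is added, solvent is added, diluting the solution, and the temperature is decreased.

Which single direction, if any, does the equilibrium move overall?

cannot be determined

E is a pure solid; its activity is 1 regardless of amount, so Q is unaffected — no shift from this change.
Dilution lowers every aqueous concentration by the same factor. Δn_aq = 2 − 0 = +2, so the system shifts toward the side with more dissolved moles — to the right.
The forward reaction is endothermic. Lowering T favours the exothermic direction — shift to the left.
The individual effects push in opposite directions; without quantitative information the net direction cannot be determined.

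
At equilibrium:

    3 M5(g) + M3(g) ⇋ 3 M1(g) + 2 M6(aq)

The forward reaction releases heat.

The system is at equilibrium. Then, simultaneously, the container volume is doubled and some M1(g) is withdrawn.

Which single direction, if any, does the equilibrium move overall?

Gas moles: reactants 4, products 3 (Δn_gas = -1). Expansion shifts the system toward the side with more moles of gas — to the left.
Removing M1 (g), a product, drives the reaction to the right.
The individual effects push in opposite directions; without quantitative information the net direction cannot be determined.

cannot be determined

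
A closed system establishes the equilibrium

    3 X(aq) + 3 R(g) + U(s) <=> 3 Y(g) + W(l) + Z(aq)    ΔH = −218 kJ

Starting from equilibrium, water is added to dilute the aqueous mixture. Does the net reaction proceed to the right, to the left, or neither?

Dilution lowers every aqueous concentration by the same factor. Δn_aq = 1 − 3 = -2, so the system shifts toward the side with more dissolved moles — to the left.

left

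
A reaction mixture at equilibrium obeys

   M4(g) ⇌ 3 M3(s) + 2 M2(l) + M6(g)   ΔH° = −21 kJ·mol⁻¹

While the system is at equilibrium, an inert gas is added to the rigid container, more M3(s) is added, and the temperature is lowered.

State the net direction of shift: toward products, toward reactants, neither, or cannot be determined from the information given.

At constant volume, adding an inert gas leaves every reacting species' partial pressure unchanged, so Q is unchanged — no shift from this change.
M3 is a pure solid; its activity is 1 regardless of amount, so Q is unaffected — no shift from this change.
The forward reaction is exothermic. Lowering T favours the exothermic direction — shift to the right.
Only the nonzero effect(s) matter; the net shift is to the right.

right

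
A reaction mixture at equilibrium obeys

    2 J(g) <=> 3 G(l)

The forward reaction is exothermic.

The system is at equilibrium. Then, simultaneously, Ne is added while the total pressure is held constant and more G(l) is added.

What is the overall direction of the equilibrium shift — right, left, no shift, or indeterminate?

left

Adding inert gas at constant total pressure expands the volume and lowers every reacting partial pressure. With Δn_gas = 0 − 2 = -2, Q moves away from K toward the side with fewer gas moles, so the system shifts toward the side with more gas moles — to the left.
G is a pure liquid; its activity is 1 regardless of amount, so Q is unaffected — no shift from this change.
Only the nonzero effect(s) matter; the net shift is to the left.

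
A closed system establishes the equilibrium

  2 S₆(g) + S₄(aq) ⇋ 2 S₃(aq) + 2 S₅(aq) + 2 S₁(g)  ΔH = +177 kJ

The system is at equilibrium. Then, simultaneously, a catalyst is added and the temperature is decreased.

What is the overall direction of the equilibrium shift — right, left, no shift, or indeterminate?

A catalyst speeds both forward and reverse rates equally; it changes neither Q nor K — no shift from this change.
The forward reaction is endothermic. Lowering T favours the exothermic direction — shift to the left.
Only the nonzero effect(s) matter; the net shift is to the left.

left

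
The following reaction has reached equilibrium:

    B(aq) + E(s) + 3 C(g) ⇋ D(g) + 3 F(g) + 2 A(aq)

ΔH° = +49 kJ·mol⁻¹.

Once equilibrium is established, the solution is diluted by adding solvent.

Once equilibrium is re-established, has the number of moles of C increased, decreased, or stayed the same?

decreases

Dilution lowers every aqueous concentration by the same factor. Δn_aq = 2 − 1 = +1, so the system shifts toward the side with more dissolved moles — to the right.
The net shift is to the right. C is a reactant, so its amount decreases.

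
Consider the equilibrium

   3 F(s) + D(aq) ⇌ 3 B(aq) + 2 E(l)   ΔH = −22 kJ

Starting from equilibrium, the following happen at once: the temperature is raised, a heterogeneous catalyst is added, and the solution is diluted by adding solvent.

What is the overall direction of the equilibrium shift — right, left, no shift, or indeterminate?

cannot be determined

The forward reaction is exothermic. Raising T favours the endothermic direction — shift to the left.
A catalyst speeds both forward and reverse rates equally; it changes neither Q nor K — no shift from this change.
Dilution lowers every aqueous concentration by the same factor. Δn_aq = 3 − 1 = +2, so the system shifts toward the side with more dissolved moles — to the right.
The individual effects push in opposite directions; without quantitative information the net direction cannot be determined.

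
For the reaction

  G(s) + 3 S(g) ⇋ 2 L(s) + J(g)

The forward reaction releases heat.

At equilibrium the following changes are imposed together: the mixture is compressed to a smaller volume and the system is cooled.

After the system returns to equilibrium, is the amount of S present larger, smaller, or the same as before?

decreases

Gas moles: reactants 3, products 1 (Δn_gas = -2). Compression shifts the system toward the side with fewer moles of gas — to the right.
The forward reaction is exothermic. Lowering T favours the exothermic direction — shift to the right.
The net shift is to the right. S is a reactant, so its amount decreases.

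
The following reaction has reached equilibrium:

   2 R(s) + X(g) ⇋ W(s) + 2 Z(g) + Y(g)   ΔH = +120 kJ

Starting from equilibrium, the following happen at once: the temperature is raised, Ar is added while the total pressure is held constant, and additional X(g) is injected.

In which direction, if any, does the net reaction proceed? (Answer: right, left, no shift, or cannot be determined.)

right

The forward reaction is endothermic. Raising T favours the endothermic direction — shift to the right.
Adding inert gas at constant total pressure expands the volume and lowers every reacting partial pressure. With Δn_gas = 3 − 1 = +2, Q moves away from K toward the side with fewer gas moles, so the system shifts toward the side with more gas moles — to the right.
Adding X (g), a reactant, drives the reaction to the right.
All effects act in the same direction — net shift to the right.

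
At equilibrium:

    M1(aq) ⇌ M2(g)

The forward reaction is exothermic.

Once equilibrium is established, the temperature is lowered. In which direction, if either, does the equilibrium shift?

The forward reaction is exothermic. Lowering T favours the exothermic direction — shift to the right.

right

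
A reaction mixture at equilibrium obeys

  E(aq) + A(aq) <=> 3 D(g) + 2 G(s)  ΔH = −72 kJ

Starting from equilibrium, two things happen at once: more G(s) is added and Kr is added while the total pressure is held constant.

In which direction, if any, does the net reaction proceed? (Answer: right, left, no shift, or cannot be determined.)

G is a pure solid; its activity is 1 regardless of amount, so Q is unaffected — no shift from this change.
Adding inert gas at constant total pressure expands the volume and lowers every reacting partial pressure. With Δn_gas = 3 − 0 = +3, Q moves away from K toward the side with fewer gas moles, so the system shifts toward the side with more gas moles — to the right.
Only the nonzero effect(s) matter; the net shift is to the right.

right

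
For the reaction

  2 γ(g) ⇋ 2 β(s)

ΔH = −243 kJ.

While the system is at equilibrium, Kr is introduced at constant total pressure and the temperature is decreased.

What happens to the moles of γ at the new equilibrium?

Adding inert gas at constant total pressure expands the volume and lowers every reacting partial pressure. With Δn_gas = 0 − 2 = -2, Q moves away from K toward the side with fewer gas moles, so the system shifts toward the side with more gas moles — to the left.
The forward reaction is exothermic. Lowering T favours the exothermic direction — shift to the right.
The two effects oppose each other, so the net shift — and hence the change in γ — cannot be determined from the given information.

cannot be determined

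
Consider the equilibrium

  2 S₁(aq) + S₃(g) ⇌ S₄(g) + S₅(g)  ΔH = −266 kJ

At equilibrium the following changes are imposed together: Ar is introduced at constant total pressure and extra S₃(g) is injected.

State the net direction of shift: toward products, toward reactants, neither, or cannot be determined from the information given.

Adding inert gas at constant total pressure expands the volume and lowers every reacting partial pressure. With Δn_gas = 2 − 1 = +1, Q moves away from K toward the side with fewer gas moles, so the system shifts toward the side with more gas moles — to the right.
Adding S₃ (g), a reactant, drives the reaction to the right.
All effects act in the same direction — net shift to the right.

right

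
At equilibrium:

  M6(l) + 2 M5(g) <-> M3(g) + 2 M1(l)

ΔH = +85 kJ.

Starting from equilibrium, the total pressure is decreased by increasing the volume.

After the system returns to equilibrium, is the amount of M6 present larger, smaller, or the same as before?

Gas moles: reactants 2, products 1 (Δn_gas = -1). Expansion shifts the system toward the side with more moles of gas — to the left.
The net shift is to the left. M6 is a reactant, so its amount increases.

increases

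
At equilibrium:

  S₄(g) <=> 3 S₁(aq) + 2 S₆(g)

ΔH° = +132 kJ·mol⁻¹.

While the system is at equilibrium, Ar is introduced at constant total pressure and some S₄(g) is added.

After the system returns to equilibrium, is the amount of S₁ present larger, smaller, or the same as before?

Adding inert gas at constant total pressure expands the volume and lowers every reacting partial pressure. With Δn_gas = 2 − 1 = +1, Q moves away from K toward the side with fewer gas moles, so the system shifts toward the side with more gas moles — to the right.
Adding S₄ (g), a reactant, drives the reaction to the right.
The net shift is to the right. S₁ is a product, so its amount increases.

increases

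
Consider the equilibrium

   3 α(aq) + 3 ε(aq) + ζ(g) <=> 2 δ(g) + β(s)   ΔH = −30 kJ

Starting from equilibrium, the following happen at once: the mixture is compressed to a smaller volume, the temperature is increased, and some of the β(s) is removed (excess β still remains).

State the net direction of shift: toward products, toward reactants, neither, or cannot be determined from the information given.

Gas moles: reactants 1, products 2 (Δn_gas = +1). Compression shifts the system toward the side with fewer moles of gas — to the left.
The forward reaction is exothermic. Raising T favours the endothermic direction — shift to the left.
β is a pure solid; its activity is 1 regardless of amount, so Q is unaffected — no shift from this change.
Only the nonzero effect(s) matter; the net shift is to the left.

left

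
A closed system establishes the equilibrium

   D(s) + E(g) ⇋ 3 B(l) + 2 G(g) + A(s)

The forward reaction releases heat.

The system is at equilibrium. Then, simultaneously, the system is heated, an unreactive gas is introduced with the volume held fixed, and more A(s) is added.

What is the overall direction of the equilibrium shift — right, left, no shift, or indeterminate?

left

The forward reaction is exothermic. Raising T favours the endothermic direction — shift to the left.
At constant volume, adding an inert gas leaves every reacting species' partial pressure unchanged, so Q is unchanged — no shift from this change.
A is a pure solid; its activity is 1 regardless of amount, so Q is unaffected — no shift from this change.
Only the nonzero effect(s) matter; the net shift is to the left.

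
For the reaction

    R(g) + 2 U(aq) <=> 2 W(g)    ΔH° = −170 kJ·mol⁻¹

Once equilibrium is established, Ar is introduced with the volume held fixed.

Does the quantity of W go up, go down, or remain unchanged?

unchanged

At constant volume, adding an inert gas leaves every reacting species' partial pressure unchanged, so Q is unchanged — no shift from this change.
No net shift occurs, so the amount of W is unchanged.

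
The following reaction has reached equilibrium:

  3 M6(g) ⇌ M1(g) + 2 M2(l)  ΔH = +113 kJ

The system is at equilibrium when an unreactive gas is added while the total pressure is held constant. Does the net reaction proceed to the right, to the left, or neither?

Adding inert gas at constant total pressure expands the volume and lowers every reacting partial pressure. With Δn_gas = 1 − 3 = -2, Q moves away from K toward the side with fewer gas moles, so the system shifts toward the side with more gas moles — to the left.

left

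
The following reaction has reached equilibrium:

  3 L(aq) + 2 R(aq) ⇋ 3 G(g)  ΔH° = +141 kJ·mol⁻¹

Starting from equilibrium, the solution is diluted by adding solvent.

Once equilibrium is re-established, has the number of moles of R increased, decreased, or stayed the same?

Dilution lowers every aqueous concentration by the same factor. Δn_aq = 0 − 5 = -5, so the system shifts toward the side with more dissolved moles — to the left.
The net shift is to the left. R is a reactant, so its amount increases.

increases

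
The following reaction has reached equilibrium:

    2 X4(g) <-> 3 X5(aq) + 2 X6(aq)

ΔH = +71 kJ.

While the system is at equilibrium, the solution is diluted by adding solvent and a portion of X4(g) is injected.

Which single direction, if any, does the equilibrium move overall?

Dilution lowers every aqueous concentration by the same factor. Δn_aq = 5 − 0 = +5, so the system shifts toward the side with more dissolved moles — to the right.
Adding X4 (g), a reactant, drives the reaction to the right.
All effects act in the same direction — net shift to the right.

right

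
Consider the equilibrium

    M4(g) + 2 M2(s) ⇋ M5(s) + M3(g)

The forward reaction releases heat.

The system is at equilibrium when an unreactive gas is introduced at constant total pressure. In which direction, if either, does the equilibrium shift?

Adding inert gas at constant total pressure expands the volume, scaling every reacting partial pressure by the same factor. Δn_gas = 1 − 1 = 0, so Q is unchanged — no shift.

no shift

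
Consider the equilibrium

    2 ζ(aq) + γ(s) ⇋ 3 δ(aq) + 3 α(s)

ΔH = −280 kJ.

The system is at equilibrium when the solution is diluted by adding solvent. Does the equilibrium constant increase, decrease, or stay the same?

unchanged

The equilibrium constant depends only on temperature. This perturbation may move the position of equilibrium, but since T is unchanged, K itself is unchanged.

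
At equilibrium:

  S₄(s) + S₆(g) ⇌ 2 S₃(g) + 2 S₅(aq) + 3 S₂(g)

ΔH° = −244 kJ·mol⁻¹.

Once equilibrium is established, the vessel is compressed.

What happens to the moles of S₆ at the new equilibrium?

Gas moles: reactants 1, products 5 (Δn_gas = +4). Compression shifts the system toward the side with fewer moles of gas — to the left.
The net shift is to the left. S₆ is a reactant, so its amount increases.

increases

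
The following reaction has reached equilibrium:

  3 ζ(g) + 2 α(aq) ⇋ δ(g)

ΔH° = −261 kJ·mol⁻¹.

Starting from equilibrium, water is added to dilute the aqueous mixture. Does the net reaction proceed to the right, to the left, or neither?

left

Dilution lowers every aqueous concentration by the same factor. Δn_aq = 0 − 2 = -2, so the system shifts toward the side with more dissolved moles — to the left.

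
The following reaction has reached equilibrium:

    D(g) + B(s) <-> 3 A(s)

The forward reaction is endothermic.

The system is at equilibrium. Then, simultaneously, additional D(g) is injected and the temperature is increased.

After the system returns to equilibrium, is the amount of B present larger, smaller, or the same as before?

Adding D (g), a reactant, drives the reaction to the right.
The forward reaction is endothermic. Raising T favours the endothermic direction — shift to the right.
The net shift is to the right. B is a reactant, so its amount decreases.

decreases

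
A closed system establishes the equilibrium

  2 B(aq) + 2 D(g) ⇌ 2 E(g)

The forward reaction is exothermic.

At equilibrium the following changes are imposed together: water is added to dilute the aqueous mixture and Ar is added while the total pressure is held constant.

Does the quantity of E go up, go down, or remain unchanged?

decreases

Dilution lowers every aqueous concentration by the same factor. Δn_aq = 0 − 2 = -2, so the system shifts toward the side with more dissolved moles — to the left.
Adding inert gas at constant total pressure expands the volume, scaling every reacting partial pressure by the same factor. Δn_gas = 2 − 2 = 0, so Q is unchanged — no shift.
The net shift is to the left. E is a product, so its amount decreases.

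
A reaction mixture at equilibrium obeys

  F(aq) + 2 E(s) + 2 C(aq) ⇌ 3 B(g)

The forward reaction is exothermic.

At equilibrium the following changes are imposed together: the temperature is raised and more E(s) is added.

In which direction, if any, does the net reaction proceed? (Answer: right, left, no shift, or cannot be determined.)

left

The forward reaction is exothermic. Raising T favours the endothermic direction — shift to the left.
E is a pure solid; its activity is 1 regardless of amount, so Q is unaffected — no shift from this change.
Only the nonzero effect(s) matter; the net shift is to the left.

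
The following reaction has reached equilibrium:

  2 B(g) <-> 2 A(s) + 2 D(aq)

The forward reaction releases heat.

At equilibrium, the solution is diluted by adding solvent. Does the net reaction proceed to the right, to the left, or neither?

right

Dilution lowers every aqueous concentration by the same factor. Δn_aq = 2 − 0 = +2, so the system shifts toward the side with more dissolved moles — to the right.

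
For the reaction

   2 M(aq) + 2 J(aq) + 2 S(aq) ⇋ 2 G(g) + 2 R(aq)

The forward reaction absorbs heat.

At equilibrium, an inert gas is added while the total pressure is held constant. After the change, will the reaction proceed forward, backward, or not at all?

right

Adding inert gas at constant total pressure expands the volume and lowers every reacting partial pressure. With Δn_gas = 2 − 0 = +2, Q moves away from K toward the side with fewer gas moles, so the system shifts toward the side with more gas moles — to the right.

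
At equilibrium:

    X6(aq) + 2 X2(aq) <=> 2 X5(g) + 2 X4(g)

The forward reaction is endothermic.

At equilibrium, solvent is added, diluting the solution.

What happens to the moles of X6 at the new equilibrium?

increases

Dilution lowers every aqueous concentration by the same factor. Δn_aq = 0 − 3 = -3, so the system shifts toward the side with more dissolved moles — to the left.
The net shift is to the left. X6 is a reactant, so its amount increases.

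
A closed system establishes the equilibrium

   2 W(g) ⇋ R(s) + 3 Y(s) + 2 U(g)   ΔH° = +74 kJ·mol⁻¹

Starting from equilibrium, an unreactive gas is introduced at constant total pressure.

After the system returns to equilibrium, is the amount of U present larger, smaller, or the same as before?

Adding inert gas at constant total pressure expands the volume, scaling every reacting partial pressure by the same factor. Δn_gas = 2 − 2 = 0, so Q is unchanged — no shift.
No net shift occurs, so the amount of U is unchanged.

unchanged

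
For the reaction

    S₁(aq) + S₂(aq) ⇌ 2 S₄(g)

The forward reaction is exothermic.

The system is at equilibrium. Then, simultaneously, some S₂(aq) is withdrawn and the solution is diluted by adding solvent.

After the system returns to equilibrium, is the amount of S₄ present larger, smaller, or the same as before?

decreases

Removing S₂ (aq), a reactant, drives the reaction to the left.
Dilution lowers every aqueous concentration by the same factor. Δn_aq = 0 − 2 = -2, so the system shifts toward the side with more dissolved moles — to the left.
The net shift is to the left. S₄ is a product, so its amount decreases.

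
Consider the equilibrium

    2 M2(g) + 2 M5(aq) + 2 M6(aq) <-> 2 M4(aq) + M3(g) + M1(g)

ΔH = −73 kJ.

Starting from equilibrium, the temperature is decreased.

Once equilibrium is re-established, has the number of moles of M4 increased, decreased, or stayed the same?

increases

The forward reaction is exothermic. Lowering T favours the exothermic direction — shift to the right.
The net shift is to the right. M4 is a product, so its amount increases.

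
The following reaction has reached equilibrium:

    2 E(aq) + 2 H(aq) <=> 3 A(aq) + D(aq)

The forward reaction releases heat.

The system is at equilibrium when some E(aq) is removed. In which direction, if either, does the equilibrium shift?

left

Removing E (aq), a reactant, drives the reaction to the left.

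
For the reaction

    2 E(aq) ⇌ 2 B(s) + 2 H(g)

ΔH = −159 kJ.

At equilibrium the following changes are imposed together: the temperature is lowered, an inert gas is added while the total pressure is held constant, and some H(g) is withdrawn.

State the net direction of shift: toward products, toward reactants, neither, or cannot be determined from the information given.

right

The forward reaction is exothermic. Lowering T favours the exothermic direction — shift to the right.
Adding inert gas at constant total pressure expands the volume and lowers every reacting partial pressure. With Δn_gas = 2 − 0 = +2, Q moves away from K toward the side with fewer gas moles, so the system shifts toward the side with more gas moles — to the right.
Removing H (g), a product, drives the reaction to the right.
All effects act in the same direction — net shift to the right.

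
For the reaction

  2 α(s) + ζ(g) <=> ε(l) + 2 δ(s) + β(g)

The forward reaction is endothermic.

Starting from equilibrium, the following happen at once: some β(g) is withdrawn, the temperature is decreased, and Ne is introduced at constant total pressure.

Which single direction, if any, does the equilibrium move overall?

Removing β (g), a product, drives the reaction to the right.
The forward reaction is endothermic. Lowering T favours the exothermic direction — shift to the left.
Adding inert gas at constant total pressure expands the volume, scaling every reacting partial pressure by the same factor. Δn_gas = 1 − 1 = 0, so Q is unchanged — no shift.
The individual effects push in opposite directions; without quantitative information the net direction cannot be determined.

cannot be determined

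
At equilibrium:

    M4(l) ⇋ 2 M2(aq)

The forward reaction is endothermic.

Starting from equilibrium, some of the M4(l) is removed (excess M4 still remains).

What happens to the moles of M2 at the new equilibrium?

M4 is a pure liquid; its activity is 1 regardless of amount, so Q is unaffected — no shift from this change.
No net shift occurs, so the amount of M2 is unchanged.

unchanged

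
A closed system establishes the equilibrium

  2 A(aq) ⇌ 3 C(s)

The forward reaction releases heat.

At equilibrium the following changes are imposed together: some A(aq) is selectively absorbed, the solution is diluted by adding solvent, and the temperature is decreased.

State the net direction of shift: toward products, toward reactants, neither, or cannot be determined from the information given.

Removing A (aq), a reactant, drives the reaction to the left.
Dilution lowers every aqueous concentration by the same factor. Δn_aq = 0 − 2 = -2, so the system shifts toward the side with more dissolved moles — to the left.
The forward reaction is exothermic. Lowering T favours the exothermic direction — shift to the right.
The individual effects push in opposite directions; without quantitative information the net direction cannot be determined.

cannot be determined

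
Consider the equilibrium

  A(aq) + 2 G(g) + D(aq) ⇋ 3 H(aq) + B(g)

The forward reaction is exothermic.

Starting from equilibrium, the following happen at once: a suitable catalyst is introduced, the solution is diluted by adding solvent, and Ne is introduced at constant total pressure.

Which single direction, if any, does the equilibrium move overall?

A catalyst speeds both forward and reverse rates equally; it changes neither Q nor K — no shift from this change.
Dilution lowers every aqueous concentration by the same factor. Δn_aq = 3 − 2 = +1, so the system shifts toward the side with more dissolved moles — to the right.
Adding inert gas at constant total pressure expands the volume and lowers every reacting partial pressure. With Δn_gas = 1 − 2 = -1, Q moves away from K toward the side with fewer gas moles, so the system shifts toward the side with more gas moles — to the left.
The individual effects push in opposite directions; without quantitative information the net direction cannot be determined.

cannot be determined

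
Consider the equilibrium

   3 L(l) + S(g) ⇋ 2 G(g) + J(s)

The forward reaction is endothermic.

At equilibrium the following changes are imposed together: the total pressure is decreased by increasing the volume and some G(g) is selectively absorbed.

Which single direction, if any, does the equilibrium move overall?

right

Gas moles: reactants 1, products 2 (Δn_gas = +1). Expansion shifts the system toward the side with more moles of gas — to the right.
Removing G (g), a product, drives the reaction to the right.
All effects act in the same direction — net shift to the right.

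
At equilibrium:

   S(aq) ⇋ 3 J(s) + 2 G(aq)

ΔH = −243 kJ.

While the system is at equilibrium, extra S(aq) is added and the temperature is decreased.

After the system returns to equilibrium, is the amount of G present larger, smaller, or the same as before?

increases

Adding S (aq), a reactant, drives the reaction to the right.
The forward reaction is exothermic. Lowering T favours the exothermic direction — shift to the right.
The net shift is to the right. G is a product, so its amount increases.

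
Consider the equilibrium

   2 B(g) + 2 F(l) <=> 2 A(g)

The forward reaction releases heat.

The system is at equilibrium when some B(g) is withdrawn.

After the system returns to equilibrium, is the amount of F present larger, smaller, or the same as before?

Removing B (g), a reactant, drives the reaction to the left.
The net shift is to the left. F is a reactant, so its amount increases.

increases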